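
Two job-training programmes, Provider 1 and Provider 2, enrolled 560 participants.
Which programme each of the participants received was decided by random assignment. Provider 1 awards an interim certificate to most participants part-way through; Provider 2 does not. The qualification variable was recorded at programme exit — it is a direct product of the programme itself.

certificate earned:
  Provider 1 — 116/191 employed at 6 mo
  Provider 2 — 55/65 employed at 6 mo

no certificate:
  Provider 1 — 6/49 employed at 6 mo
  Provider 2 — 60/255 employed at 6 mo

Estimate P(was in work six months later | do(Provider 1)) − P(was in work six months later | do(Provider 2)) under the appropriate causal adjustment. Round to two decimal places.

Provider 2 is higher inside every qualification attained during the programme stratum but Provider 1 is higher in aggregate. Whether to stratify depends on how qualification attained during the programme relates to the programme.
Because the programme influences qualification attained during the programme, qualification attained during the programme is a post-treatment mediator, not a confounder. Stratifying on it would bias the estimate; the causal effect is the crude pooled difference.
The causal difference is the pooled difference: 0.508 − 0.359 = +0.149.

+0.15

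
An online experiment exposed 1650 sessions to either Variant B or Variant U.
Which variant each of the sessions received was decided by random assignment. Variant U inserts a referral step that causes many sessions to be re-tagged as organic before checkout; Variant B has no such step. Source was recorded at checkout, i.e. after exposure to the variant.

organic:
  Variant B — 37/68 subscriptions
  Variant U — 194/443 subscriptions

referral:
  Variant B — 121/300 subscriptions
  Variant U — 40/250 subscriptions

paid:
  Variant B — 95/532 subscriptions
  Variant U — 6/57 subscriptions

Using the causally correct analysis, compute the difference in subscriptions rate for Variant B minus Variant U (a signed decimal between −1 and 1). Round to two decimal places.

-0.04

Traffic source lies on the pathway variant → traffic source → outcome, so adjusting for it blocks the indirect effect. For the total causal effect of variant, use the unadjusted pooled rates.
The causal difference is the pooled difference: 0.281 − 0.320 = -0.039.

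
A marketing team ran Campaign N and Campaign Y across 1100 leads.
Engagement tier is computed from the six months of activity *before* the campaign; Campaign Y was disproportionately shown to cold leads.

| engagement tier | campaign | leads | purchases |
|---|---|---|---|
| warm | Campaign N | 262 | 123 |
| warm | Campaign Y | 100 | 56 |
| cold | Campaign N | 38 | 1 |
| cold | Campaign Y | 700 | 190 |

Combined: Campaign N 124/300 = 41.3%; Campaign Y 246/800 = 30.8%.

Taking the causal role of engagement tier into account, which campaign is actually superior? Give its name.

Engagement tier differs across campaigns for reasons unrelated to any effect of the campaign itself, and it separately predicts the outcome — a classic confounder. We must compare within engagement tier levels.
Within each level — warm: 46.9% vs 56.0%; cold: 2.6% vs 27.1% — Campaign Y is higher every time.

Campaign Y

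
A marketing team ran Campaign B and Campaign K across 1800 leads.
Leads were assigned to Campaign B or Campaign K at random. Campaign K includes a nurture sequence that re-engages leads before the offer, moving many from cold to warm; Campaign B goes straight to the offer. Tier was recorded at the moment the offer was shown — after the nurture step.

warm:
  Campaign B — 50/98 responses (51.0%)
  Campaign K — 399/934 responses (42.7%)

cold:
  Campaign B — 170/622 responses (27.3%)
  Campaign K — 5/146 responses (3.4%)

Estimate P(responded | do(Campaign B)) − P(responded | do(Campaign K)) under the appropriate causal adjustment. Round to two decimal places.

-0.07

The distribution of engagement tier is itself part of what the campaign does — it is an intermediate outcome. Holding it fixed would remove that part of the effect; the total effect is the pooled difference.
The causal difference is the pooled difference: 0.306 − 0.374 = -0.069.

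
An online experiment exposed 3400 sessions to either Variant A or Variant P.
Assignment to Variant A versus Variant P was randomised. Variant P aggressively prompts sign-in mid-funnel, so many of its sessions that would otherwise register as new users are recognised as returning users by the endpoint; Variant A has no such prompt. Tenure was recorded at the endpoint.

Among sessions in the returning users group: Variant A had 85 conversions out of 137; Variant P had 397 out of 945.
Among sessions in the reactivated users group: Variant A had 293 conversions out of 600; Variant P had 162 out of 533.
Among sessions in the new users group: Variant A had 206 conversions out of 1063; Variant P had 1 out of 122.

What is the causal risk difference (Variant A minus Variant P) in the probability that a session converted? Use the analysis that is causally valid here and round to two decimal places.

The stratified and pooled comparisons disagree (Variant A wins within each user tenure; Variant P wins overall), so the answer turns on the causal role of user tenure.
User tenure here is a post-treatment variable shaped by the variant; conditioning on it would introduce bias rather than remove it. The overall comparison is the causal one.
The causal difference is the pooled difference: 0.324 − 0.350 = -0.026.

-0.03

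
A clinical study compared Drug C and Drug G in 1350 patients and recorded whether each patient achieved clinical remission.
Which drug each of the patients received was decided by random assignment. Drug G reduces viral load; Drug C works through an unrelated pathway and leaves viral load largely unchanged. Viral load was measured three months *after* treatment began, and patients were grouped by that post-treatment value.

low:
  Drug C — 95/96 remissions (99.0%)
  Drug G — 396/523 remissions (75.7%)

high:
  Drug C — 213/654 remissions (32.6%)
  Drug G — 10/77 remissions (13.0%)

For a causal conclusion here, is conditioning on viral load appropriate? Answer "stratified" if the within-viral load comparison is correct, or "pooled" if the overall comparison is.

pooled

The distribution of viral load is itself part of what the drug does — it is an intermediate outcome. Holding it fixed would remove that part of the effect; the total effect is the pooled difference.
Pooled: Drug C 41.1% vs Drug G 67.7%; Drug G is higher overall.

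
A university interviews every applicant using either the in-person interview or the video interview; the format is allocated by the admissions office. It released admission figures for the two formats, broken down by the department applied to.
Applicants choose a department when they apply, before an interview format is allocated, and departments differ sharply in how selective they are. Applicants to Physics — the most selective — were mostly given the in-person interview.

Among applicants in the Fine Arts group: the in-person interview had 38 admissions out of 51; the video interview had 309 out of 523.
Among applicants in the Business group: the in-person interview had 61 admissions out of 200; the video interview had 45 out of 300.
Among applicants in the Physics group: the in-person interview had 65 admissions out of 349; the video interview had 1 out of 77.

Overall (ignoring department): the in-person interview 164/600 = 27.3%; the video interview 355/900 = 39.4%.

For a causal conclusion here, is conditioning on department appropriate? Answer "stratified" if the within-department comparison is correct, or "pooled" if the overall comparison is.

Within every department level the in-person interview has the higher rate, yet pooled the video interview does — Simpson's reversal.
Department differs across interview formats for reasons unrelated to any effect of the interview format itself, and it separately predicts the outcome — a classic confounder. We must compare within department levels.
Within each level — Fine Arts: 74.5% vs 59.1%; Business: 30.5% vs 15.0%; Physics: 18.6% vs 1.3% — the in-person interview is higher every time.

stratified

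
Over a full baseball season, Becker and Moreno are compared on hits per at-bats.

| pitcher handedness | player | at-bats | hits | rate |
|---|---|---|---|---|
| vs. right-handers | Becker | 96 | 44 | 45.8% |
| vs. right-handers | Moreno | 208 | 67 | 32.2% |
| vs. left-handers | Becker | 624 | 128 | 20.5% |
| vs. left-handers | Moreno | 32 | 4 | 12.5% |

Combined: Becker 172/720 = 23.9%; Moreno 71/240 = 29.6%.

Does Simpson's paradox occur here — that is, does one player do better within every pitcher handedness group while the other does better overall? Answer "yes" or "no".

yes

Within each pitcher handedness level (vs. right-handers 45.8% vs 32.2%; vs. left-handers 20.5% vs 12.5%), Becker has the higher rate every time. Pooled: 23.9% vs 29.6% — Moreno has the higher rate overall. The two comparisons disagree.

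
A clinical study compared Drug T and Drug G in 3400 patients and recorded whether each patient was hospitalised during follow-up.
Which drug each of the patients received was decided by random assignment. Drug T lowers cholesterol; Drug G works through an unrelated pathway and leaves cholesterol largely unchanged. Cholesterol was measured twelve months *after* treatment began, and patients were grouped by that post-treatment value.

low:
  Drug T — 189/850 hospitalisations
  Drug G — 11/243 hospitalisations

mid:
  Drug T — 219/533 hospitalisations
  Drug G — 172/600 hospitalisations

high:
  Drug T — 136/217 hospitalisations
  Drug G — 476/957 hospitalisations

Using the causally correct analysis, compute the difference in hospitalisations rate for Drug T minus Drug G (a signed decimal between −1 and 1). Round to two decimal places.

Cholesterol lies on the pathway drug → cholesterol → outcome, so adjusting for it blocks the indirect effect. For the total causal effect of drug, use the unadjusted pooled rates.
The causal difference is the pooled difference: 0.340 − 0.366 = -0.026.

-0.03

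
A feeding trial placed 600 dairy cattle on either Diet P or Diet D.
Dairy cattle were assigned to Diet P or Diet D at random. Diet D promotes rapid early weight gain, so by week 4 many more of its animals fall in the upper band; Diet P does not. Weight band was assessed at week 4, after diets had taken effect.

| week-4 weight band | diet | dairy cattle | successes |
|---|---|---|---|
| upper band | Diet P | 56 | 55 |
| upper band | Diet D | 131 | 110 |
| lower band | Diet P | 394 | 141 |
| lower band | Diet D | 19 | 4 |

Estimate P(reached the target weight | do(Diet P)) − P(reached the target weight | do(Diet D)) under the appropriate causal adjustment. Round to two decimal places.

-0.32

Week-4 weight band is recorded after the diet and is itself shifted by it — it sits on the causal path from diet to outcome. Conditioning on a mediator would strip out part of the effect we want; the pooled comparison gives the total causal effect.
The causal difference is the pooled difference: 0.436 − 0.760 = -0.324.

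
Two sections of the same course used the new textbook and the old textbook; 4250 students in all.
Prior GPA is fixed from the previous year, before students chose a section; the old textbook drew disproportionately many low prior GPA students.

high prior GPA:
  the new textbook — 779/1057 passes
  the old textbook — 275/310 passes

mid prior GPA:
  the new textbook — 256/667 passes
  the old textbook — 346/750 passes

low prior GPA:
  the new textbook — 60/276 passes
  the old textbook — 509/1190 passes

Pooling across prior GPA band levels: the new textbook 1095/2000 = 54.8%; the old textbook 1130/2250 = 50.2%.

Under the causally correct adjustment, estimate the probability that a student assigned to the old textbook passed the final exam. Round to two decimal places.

Nothing the teaching method does changes prior GPA band; the imbalance is an allocation artefact. With prior GPA band also predicting the outcome, the pooled figure is confounded, and the within-stratum comparison is the causal one.
Standardising the old textbook to the population prior GPA band mix: 0.322·275/310 + 0.333·346/750 + 0.345·509/1190 = 0.587.

0.59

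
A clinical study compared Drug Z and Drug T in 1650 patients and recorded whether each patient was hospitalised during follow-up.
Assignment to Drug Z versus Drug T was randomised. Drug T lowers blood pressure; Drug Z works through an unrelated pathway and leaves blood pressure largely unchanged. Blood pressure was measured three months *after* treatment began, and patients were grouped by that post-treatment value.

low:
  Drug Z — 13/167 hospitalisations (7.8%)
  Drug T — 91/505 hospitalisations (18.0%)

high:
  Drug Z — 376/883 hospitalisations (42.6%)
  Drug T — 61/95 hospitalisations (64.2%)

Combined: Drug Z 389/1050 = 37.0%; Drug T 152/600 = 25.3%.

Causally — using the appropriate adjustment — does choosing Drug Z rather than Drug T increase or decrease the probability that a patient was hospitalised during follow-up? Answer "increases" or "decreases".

increases

The blood pressure-specific comparison favours Drug Z throughout, but the pooled figures favour Drug T. The question is whether to condition on blood pressure.
Blood pressure is downstream of the drug. One should not condition on a consequence of treatment, so the overall rates are the right comparison.
Pooled: Drug Z 37.0% vs Drug T 25.3%; Drug T is lower overall.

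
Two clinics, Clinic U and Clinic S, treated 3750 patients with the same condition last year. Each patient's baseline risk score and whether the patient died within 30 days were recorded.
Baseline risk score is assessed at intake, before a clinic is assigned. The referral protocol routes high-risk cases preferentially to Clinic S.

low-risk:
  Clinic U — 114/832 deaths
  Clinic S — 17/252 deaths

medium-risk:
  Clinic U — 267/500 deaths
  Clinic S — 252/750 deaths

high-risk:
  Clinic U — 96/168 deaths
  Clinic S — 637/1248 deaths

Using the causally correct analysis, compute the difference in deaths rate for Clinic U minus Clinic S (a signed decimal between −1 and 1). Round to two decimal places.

Baseline risk score differs across clinics for reasons unrelated to any effect of the clinic itself, and it separately predicts the outcome — a classic confounder. We must compare within baseline risk score levels.
Adjusting over the population distribution of baseline risk score: 0.289·(0.137−0.067) + 0.333·(0.534−0.336) + 0.378·(0.571−0.510) = +0.109.

+0.11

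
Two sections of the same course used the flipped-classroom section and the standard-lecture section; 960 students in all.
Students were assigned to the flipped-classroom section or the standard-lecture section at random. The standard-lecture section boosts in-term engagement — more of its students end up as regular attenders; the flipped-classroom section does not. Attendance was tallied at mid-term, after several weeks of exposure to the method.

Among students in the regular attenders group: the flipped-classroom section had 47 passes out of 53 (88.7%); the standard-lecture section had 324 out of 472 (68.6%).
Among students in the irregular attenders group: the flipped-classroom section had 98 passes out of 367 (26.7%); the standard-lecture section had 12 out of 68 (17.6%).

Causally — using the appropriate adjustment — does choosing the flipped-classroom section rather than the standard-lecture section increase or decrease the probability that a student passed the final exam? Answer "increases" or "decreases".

The stratified and pooled comparisons disagree (the flipped-classroom section wins within each mid-term attendance; the standard-lecture section wins overall), so the answer turns on the causal role of mid-term attendance.
Mid-term attendance here is a post-treatment variable shaped by the teaching method; conditioning on it would introduce bias rather than remove it. The overall comparison is the causal one.
Pooled: the flipped-classroom section 34.5% vs the standard-lecture section 62.2%; the standard-lecture section is higher overall.

decreases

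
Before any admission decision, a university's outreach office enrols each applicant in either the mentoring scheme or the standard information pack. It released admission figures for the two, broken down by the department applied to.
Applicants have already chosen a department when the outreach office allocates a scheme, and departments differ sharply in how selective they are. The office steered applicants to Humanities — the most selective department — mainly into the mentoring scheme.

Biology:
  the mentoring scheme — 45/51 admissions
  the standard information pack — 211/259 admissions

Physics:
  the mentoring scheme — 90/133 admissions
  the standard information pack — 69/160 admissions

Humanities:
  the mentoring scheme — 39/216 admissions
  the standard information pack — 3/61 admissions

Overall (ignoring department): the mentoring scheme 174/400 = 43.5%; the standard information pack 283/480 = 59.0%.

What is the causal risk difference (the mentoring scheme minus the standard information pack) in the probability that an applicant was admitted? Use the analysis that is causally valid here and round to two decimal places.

+0.15

Department satisfies the back-door criterion: it is not a descendant of the outreach scheme, and it blocks the spurious path from outreach scheme to outcome. Adjusting for it (i.e., using the within-department rates) gives the causal effect.
Adjusting over the population distribution of department: 0.352·(0.882−0.815) + 0.333·(0.677−0.431) + 0.315·(0.181−0.049) = +0.147.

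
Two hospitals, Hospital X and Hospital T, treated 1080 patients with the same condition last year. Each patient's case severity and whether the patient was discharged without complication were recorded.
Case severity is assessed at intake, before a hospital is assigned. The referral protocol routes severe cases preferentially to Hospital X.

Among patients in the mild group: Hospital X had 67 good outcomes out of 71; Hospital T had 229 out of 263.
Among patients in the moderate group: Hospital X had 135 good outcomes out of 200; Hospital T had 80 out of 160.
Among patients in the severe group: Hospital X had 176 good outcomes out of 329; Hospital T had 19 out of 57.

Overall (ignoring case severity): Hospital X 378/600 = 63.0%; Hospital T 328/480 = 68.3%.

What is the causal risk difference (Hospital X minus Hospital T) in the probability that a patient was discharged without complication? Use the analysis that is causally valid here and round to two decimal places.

+0.15

Hospital X is higher inside every case severity stratum but Hospital T is higher in aggregate. Whether to stratify depends on how case severity relates to the hospital.
Since case severity is a pre-existing factor (not a product of the hospital) and it affects the outcome on its own, it is a confounder. The stratified rates, not the pooled rate, identify the causal effect.
Adjusting over the population distribution of case severity: 0.309·(0.944−0.871) + 0.333·(0.675−0.500) + 0.357·(0.535−0.333) = +0.153.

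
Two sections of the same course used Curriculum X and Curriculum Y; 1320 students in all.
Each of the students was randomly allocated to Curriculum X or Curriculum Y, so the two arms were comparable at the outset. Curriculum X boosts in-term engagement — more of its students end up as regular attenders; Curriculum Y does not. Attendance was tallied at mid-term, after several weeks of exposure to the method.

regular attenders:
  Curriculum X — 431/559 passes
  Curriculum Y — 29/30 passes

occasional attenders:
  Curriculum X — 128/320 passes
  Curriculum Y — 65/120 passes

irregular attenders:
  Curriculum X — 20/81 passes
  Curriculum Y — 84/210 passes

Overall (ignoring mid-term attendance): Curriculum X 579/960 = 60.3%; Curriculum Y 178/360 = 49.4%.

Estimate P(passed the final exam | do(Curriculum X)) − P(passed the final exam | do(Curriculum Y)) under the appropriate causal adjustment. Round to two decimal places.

+0.11

The mid-term attendance-specific comparison favours Curriculum Y throughout, but the pooled figures favour Curriculum X. The question is whether to condition on mid-term attendance.
Because the teaching method influences mid-term attendance, mid-term attendance is a post-treatment mediator, not a confounder. Stratifying on it would bias the estimate; the causal effect is the crude pooled difference.
The causal difference is the pooled difference: 0.603 − 0.494 = +0.109.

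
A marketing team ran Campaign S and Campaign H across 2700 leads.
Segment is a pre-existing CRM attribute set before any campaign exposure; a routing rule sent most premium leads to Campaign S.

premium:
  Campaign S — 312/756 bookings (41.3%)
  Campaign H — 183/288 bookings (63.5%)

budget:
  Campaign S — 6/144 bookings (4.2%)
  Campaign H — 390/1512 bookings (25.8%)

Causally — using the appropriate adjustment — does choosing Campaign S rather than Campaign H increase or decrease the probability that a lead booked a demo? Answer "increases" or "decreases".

The customer segment-specific comparison favours Campaign H throughout, but the pooled figures favour Campaign S. The question is whether to condition on customer segment.
Since customer segment is a pre-existing factor (not a product of the campaign) and it affects the outcome on its own, it is a confounder. The stratified rates, not the pooled rate, identify the causal effect.
Within each level — premium: 41.3% vs 63.5%; budget: 4.2% vs 25.8% — Campaign H is higher every time.

decreases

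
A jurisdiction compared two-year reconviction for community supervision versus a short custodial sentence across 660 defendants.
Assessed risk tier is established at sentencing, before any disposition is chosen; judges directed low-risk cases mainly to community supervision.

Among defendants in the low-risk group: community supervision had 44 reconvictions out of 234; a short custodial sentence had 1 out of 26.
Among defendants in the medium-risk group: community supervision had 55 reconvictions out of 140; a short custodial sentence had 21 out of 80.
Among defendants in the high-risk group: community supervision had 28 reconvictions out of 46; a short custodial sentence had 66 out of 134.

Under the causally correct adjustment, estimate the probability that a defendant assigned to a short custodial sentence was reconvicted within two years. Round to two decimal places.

Assessed risk tier satisfies the back-door criterion: it is not a descendant of the disposition, and it blocks the spurious path from disposition to outcome. Adjusting for it (i.e., using the within-assessed risk tier rates) gives the causal effect.
Standardising a short custodial sentence to the population assessed risk tier mix: 0.394·1/26 + 0.333·21/80 + 0.273·66/134 = 0.237.

0.24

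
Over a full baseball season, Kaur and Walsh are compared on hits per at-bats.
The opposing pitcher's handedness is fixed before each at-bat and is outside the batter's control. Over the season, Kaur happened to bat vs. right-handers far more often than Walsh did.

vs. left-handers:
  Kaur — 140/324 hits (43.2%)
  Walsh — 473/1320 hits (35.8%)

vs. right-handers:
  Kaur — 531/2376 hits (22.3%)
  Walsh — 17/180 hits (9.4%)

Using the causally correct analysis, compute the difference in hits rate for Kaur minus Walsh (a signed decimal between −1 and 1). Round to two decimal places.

+0.11

Pitcher handedness satisfies the back-door criterion: it is not a descendant of the player, and it blocks the spurious path from player to outcome. Adjusting for it (i.e., using the within-pitcher handedness rates) gives the causal effect.
Adjusting over the population distribution of pitcher handedness: 0.391·(0.432−0.358) + 0.609·(0.223−0.094) = +0.107.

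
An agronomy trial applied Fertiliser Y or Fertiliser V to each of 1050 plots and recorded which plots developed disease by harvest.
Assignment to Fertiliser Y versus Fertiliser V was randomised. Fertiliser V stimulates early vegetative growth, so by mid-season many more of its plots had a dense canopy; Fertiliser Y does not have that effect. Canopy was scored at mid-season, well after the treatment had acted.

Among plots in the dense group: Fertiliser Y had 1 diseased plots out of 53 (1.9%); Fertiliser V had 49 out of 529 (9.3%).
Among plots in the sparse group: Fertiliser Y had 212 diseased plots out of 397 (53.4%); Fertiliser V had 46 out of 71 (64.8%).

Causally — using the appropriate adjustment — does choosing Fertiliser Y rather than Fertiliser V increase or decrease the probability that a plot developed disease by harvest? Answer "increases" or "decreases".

increases

The mid-season canopy-specific comparison favours Fertiliser Y throughout, but the pooled figures favour Fertiliser V. The question is whether to condition on mid-season canopy.
Mid-season canopy is recorded after the fertiliser and is itself shifted by it — it sits on the causal path from fertiliser to outcome. Conditioning on a mediator would strip out part of the effect we want; the pooled comparison gives the total causal effect.
Pooled: Fertiliser Y 47.3% vs Fertiliser V 15.8%; Fertiliser V is lower overall.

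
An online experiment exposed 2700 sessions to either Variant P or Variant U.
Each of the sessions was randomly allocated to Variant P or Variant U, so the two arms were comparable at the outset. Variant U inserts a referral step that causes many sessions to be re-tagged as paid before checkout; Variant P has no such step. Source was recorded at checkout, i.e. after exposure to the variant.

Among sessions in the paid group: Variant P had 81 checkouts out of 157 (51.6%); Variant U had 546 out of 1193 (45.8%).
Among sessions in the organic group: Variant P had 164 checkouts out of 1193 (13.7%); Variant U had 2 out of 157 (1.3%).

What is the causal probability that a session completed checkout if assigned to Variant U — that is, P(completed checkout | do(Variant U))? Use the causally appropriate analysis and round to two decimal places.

0.41

Traffic source lies on the pathway variant → traffic source → outcome, so adjusting for it blocks the indirect effect. For the total causal effect of variant, use the unadjusted pooled rates.
So P(outcome | do(Variant U)) is just the pooled rate for Variant U: 548/1350 = 0.406.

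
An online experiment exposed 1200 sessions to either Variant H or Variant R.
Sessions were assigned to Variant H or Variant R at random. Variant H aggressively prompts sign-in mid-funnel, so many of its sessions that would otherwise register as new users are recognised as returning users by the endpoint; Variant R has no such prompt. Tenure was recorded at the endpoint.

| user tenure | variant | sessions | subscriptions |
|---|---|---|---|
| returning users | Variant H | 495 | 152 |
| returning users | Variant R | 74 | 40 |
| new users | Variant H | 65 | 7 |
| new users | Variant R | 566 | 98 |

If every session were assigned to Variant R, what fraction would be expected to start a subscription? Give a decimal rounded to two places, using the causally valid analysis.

0.22

The distribution of user tenure is itself part of what the variant does — it is an intermediate outcome. Holding it fixed would remove that part of the effect; the total effect is the pooled difference.
So P(outcome | do(Variant R)) is just the pooled rate for Variant R: 138/640 = 0.216.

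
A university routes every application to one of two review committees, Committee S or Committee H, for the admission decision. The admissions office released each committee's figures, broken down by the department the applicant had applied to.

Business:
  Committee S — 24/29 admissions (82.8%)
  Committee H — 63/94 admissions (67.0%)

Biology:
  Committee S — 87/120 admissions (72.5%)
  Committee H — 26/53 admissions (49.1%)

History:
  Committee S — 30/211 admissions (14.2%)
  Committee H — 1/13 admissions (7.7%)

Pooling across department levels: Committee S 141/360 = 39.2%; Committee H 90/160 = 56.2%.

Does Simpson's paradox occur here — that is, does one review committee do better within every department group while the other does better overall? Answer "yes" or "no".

yes

Within each department level (Business 82.8% vs 67.0%; Biology 72.5% vs 49.1%; History 14.2% vs 7.7%), Committee S has the higher rate every time. Pooled: 39.2% vs 56.2% — Committee H has the higher rate overall. The two comparisons disagree.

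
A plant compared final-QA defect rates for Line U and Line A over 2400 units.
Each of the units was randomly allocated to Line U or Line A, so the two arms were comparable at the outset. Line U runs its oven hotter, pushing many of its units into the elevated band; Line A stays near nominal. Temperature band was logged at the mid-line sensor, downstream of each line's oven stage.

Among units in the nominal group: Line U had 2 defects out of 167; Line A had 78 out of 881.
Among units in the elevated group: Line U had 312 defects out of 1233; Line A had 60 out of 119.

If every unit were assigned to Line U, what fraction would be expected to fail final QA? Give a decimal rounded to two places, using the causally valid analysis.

In-process temperature band is recorded after the line and is itself shifted by it — it sits on the causal path from line to outcome. Conditioning on a mediator would strip out part of the effect we want; the pooled comparison gives the total causal effect.
So P(outcome | do(Line U)) is just the pooled rate for Line U: 314/1400 = 0.224.

0.22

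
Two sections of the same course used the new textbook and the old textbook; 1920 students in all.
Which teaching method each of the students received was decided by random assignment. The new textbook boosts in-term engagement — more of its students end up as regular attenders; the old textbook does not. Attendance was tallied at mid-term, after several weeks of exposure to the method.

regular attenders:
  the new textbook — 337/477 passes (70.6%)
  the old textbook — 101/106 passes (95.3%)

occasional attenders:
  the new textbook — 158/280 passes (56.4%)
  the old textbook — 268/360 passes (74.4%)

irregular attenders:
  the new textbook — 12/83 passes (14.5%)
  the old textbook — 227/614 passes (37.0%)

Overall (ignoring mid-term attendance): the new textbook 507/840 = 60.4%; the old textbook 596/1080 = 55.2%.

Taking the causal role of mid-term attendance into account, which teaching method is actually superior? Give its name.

the new textbook

Mid-term attendance lies on the pathway teaching method → mid-term attendance → outcome, so adjusting for it blocks the indirect effect. For the total causal effect of teaching method, use the unadjusted pooled rates.
Pooled: the new textbook 60.4% vs the old textbook 55.2%; the new textbook is higher overall.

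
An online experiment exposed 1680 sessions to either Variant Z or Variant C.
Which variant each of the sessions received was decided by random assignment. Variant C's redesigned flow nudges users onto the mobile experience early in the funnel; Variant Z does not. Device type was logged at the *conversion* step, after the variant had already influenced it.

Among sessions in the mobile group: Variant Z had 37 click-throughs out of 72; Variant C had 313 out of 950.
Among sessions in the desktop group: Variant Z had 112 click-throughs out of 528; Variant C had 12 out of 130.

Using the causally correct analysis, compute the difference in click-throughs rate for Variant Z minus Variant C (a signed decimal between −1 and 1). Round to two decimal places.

Variant Z is higher inside every device type stratum but Variant C is higher in aggregate. Whether to stratify depends on how device type relates to the variant.
Device type is downstream of the variant. One should not condition on a consequence of treatment, so the overall rates are the right comparison.
The causal difference is the pooled difference: 0.248 − 0.301 = -0.053.

-0.05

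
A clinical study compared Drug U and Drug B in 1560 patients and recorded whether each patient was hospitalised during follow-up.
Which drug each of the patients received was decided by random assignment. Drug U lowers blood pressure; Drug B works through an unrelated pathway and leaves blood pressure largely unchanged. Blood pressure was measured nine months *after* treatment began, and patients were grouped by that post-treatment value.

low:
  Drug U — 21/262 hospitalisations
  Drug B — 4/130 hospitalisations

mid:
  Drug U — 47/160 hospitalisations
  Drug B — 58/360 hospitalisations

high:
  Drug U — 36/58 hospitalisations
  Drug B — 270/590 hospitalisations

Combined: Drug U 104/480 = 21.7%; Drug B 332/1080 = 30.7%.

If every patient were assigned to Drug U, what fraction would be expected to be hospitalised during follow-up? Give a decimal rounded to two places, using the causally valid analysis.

0.22

Within every blood pressure level Drug B has the lower rate, yet pooled Drug U does — Simpson's reversal.
Stratifying would compare drugs among patients the drugs themselves sorted into blood pressure groups — a form of selection on an intermediate. The unconditioned pooled rates give the total causal effect.
So P(outcome | do(Drug U)) is just the pooled rate for Drug U: 104/480 = 0.217.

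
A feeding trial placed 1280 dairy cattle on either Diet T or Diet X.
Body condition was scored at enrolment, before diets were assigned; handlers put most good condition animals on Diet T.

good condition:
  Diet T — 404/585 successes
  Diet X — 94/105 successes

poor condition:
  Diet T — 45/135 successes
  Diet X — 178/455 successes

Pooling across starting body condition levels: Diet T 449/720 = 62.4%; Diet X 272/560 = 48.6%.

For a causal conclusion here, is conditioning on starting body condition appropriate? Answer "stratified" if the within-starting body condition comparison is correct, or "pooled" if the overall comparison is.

The stratified and pooled comparisons disagree (Diet X wins within each starting body condition; Diet T wins overall), so the answer turns on the causal role of starting body condition.
Since starting body condition is a pre-existing factor (not a product of the diet) and it affects the outcome on its own, it is a confounder. The stratified rates, not the pooled rate, identify the causal effect.
Within each level — good condition: 69.1% vs 89.5%; poor condition: 33.3% vs 39.1% — Diet X is higher every time.

stratified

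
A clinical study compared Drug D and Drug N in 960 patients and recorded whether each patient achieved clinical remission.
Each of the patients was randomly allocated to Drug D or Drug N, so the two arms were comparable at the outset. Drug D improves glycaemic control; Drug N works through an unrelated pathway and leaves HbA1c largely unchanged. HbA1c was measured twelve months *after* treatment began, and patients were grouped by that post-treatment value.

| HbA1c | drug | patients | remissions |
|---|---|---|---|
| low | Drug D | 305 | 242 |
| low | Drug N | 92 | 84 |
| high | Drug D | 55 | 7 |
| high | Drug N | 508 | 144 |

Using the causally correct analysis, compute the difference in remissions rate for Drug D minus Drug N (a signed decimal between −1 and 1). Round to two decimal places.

+0.31

The stratified and pooled comparisons disagree (Drug N wins within each HbA1c; Drug D wins overall), so the answer turns on the causal role of HbA1c.
HbA1c is downstream of the drug. One should not condition on a consequence of treatment, so the overall rates are the right comparison.
The causal difference is the pooled difference: 0.692 − 0.380 = +0.312.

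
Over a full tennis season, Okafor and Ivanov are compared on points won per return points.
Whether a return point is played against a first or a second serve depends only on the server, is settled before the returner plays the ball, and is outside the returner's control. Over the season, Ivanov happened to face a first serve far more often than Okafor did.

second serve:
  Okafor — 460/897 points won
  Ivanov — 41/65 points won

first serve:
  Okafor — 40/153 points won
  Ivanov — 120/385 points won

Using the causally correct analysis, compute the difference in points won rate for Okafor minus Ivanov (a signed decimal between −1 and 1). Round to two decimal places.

Nothing the player does changes serve type; the imbalance is an allocation artefact. With serve type also predicting the outcome, the pooled figure is confounded, and the within-stratum comparison is the causal one.
Adjusting over the population distribution of serve type: 0.641·(0.513−0.631) + 0.359·(0.261−0.312) = -0.094.

-0.09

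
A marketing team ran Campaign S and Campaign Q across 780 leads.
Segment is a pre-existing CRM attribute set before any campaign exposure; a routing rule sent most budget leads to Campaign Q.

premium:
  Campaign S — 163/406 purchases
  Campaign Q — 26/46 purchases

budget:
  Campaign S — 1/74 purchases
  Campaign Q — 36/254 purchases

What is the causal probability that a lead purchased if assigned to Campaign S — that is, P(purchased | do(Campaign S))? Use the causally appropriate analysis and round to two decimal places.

0.24

Customer segment differs across campaigns for reasons unrelated to any effect of the campaign itself, and it separately predicts the outcome — a classic confounder. We must compare within customer segment levels.
Standardising Campaign S to the population customer segment mix: 0.579·163/406 + 0.421·1/74 = 0.238.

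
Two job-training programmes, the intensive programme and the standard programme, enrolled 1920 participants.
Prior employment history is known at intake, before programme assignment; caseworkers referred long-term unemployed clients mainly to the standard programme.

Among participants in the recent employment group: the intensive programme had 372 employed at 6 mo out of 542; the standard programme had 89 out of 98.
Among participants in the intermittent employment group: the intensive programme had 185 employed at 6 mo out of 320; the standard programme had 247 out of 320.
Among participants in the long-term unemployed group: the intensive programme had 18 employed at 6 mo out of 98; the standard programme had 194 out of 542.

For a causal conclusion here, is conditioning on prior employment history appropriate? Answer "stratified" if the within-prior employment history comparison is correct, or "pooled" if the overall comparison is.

The prior employment history-specific comparison favours the standard programme throughout, but the pooled figures favour the intensive programme. The question is whether to condition on prior employment history.
Prior employment history satisfies the back-door criterion: it is not a descendant of the programme, and it blocks the spurious path from programme to outcome. Adjusting for it (i.e., using the within-prior employment history rates) gives the causal effect.
Within each level — recent employment: 68.6% vs 90.8%; intermittent employment: 57.8% vs 77.2%; long-term unemployed: 18.4% vs 35.8% — the standard programme is higher every time.

stratified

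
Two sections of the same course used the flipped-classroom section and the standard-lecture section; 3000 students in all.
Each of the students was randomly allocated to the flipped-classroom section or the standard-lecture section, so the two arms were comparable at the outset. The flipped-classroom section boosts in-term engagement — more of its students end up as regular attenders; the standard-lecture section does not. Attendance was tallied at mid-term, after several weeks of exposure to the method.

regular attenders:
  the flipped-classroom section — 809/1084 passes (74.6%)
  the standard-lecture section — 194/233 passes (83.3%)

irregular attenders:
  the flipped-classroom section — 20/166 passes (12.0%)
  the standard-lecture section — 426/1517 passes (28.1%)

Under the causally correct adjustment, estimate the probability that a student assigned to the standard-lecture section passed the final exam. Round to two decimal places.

the standard-lecture section is higher inside every mid-term attendance stratum but the flipped-classroom section is higher in aggregate. Whether to stratify depends on how mid-term attendance relates to the teaching method.
Because the teaching method influences mid-term attendance, mid-term attendance is a post-treatment mediator, not a confounder. Stratifying on it would bias the estimate; the causal effect is the crude pooled difference.
So P(outcome | do(the standard-lecture section)) is just the pooled rate for the standard-lecture section: 620/1750 = 0.354.

0.35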